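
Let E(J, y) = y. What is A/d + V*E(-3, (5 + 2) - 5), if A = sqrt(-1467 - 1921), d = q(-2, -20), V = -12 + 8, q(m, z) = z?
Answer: -8 - 11*I*sqrt(7)/10 ≈ -8.0 - 2.9103*I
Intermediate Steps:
V = -4
d = -20
A = 22*I*sqrt(7) (A = sqrt(-3388) = 22*I*sqrt(7) ≈ 58.207*I)
A/d + V*E(-3, (5 + 2) - 5) = (22*I*sqrt(7))/(-20) - 4*((5 + 2) - 5) = (22*I*sqrt(7))*(-1/20) - 4*(7 - 5) = -11*I*sqrt(7)/10 - 4*2 = -11*I*sqrt(7)/10 - 8 = -8 - 11*I*sqrt(7)/10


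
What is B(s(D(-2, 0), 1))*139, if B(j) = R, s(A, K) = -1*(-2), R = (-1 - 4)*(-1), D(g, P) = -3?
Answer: 695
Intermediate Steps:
R = 5 (R = -5*(-1) = 5)
s(A, K) = 2
B(j) = 5
B(s(D(-2, 0), 1))*139 = 5*139 = 695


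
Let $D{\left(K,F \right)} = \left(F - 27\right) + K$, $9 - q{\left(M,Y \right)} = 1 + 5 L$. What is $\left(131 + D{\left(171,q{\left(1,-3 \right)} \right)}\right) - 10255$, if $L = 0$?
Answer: $-9972$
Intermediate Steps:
$q{\left(M,Y \right)} = 8$ ($q{\left(M,Y \right)} = 9 - \left(1 + 5 \cdot 0\right) = 9 - \left(1 + 0\right) = 9 - 1 = 8$)
$D{\left(K,F \right)} = -27 + F + K$ ($D{\left(K,F \right)} = \left(-27 + F\right) + K = -27 + F + K$)
$\left(131 + D{\left(171,q{\left(1,-3 \right)} \right)}\right) - 10255 = \left(131 + \left(-27 + 8 + 171\right)\right) - 10255 = \left(131 + 152\right) - 10255 = 283 - 10255 = -9972$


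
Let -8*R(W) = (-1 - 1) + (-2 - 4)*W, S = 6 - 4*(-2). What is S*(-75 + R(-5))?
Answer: -1099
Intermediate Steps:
S = 14 (S = 6 + 8 = 14)
R(W) = 1/4 + 3*W/4 (R(W) = -((-1 - 1) + (-2 - 4)*W)/8 = -(-2 - 6*W)/8 = 1/4 + 3*W/4)
S*(-75 + R(-5)) = 14*(-75 + (1/4 + (3/4)*(-5))) = 14*(-75 + (1/4 - 15/4)) = 14*(-75 - 7/2) = 14*(-157/2) = -1099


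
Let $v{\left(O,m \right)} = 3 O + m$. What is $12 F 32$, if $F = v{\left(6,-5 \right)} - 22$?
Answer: $-3456$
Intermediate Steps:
$v{\left(O,m \right)} = m + 3 O$
$F = -9$ ($F = \left(-5 + 3 \cdot 6\right) - 22 = \left(-5 + 18\right) - 22 = 13 - 22 = -9$)
$12 F 32 = 12 \left(-9\right) 32 = \left(-108\right) 32 = -3456$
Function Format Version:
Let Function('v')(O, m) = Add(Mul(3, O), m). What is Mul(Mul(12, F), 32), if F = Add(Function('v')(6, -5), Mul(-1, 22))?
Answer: -3456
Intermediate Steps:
Function('v')(O, m) = Add(m, Mul(3, O))
F = -9 (F = Add(Add(-5, Mul(3, 6)), Mul(-1, 22)) = Add(Add(-5, 18), -22) = Add(13, -22) = -9)
Mul(Mul(12, F), 32) = Mul(Mul(12, -9), 32) = Mul(-108, 32) = -3456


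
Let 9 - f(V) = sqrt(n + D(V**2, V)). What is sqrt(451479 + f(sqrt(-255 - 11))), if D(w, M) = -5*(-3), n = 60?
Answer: sqrt(451488 - 5*sqrt(3)) ≈ 671.92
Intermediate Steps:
D(w, M) = 15
f(V) = 9 - 5*sqrt(3) (f(V) = 9 - sqrt(60 + 15) = 9 - sqrt(75) = 9 - 5*sqrt(3))
sqrt(451479 + f(sqrt(-255 - 11))) = sqrt(451479 + (9 - 5*sqrt(3))) = sqrt(451488 - 5*sqrt(3))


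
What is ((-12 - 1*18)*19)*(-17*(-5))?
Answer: -48450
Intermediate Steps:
((-12 - 1*18)*19)*(-17*(-5)) = ((-12 - 18)*19)*85 = -30*19*85 = -570*85 = -48450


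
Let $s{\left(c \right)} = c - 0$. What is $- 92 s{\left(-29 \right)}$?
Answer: $2668$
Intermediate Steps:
$s{\left(c \right)} = c$ ($s{\left(c \right)} = c + 0 = c$)
$- 92 s{\left(-29 \right)} = \left(-92\right) \left(-29\right) = 2668$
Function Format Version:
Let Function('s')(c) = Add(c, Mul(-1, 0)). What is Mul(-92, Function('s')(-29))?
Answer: 2668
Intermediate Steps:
Function('s')(c) = c (Function('s')(c) = Add(c, 0) = c)
Mul(-92, Function('s')(-29)) = Mul(-92, -29) = 2668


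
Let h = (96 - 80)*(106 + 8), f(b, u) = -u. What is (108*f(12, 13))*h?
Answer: -2560896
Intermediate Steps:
h = 1824 (h = 16*114 = 1824)
(108*f(12, 13))*h = (108*(-1*13))*1824 = (108*(-13))*1824 = -1404*1824 = -2560896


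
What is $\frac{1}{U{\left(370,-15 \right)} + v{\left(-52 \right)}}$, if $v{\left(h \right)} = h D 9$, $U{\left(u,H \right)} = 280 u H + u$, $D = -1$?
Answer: $- \frac{1}{1553162} \approx -6.4385 \cdot 10^{-7}$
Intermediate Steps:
$U{\left(u,H \right)} = u + 280 H u$ ($U{\left(u,H \right)} = 280 H u + u = u + 280 H u$)
$v{\left(h \right)} = - 9 h$ ($v{\left(h \right)} = h \left(-1\right) 9 = - h 9 = - 9 h$)
$\frac{1}{U{\left(370,-15 \right)} + v{\left(-52 \right)}} = \frac{1}{370 \left(1 + 280 \left(-15\right)\right) - -468} = \frac{1}{370 \left(1 - 4200\right) + 468} = \frac{1}{370 \left(-4199\right) + 468} = \frac{1}{-1553630 + 468} = \frac{1}{-1553162} = - \frac{1}{1553162}$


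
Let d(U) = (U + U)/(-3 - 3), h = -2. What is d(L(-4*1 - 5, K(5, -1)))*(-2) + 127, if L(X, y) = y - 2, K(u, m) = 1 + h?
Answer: 125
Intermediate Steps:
K(u, m) = -1 (K(u, m) = 1 - 2 = -1)
L(X, y) = -2 + y
d(U) = -U/3 (d(U) = (2*U)/(-6) = (2*U)*(-1/6) = -U/3)
d(L(-4*1 - 5, K(5, -1)))*(-2) + 127 = -(-2 - 1)/3*(-2) + 127 = -1/3*(-3)*(-2) + 127 = 1*(-2) + 127 = -2 + 127 = 125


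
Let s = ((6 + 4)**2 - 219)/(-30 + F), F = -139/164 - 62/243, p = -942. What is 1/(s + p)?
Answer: -1239505/1162871322 ≈ -0.0010659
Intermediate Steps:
F = -43945/39852 (F = -139*1/164 - 62*1/243 = -139/164 - 62/243 = -43945/39852 ≈ -1.1027)
s = 4742388/1239505 (s = ((6 + 4)**2 - 219)/(-30 - 43945/39852) = (10**2 - 219)/(-1239505/39852) = (100 - 219)*(-39852/1239505) = -119*(-39852/1239505) = 4742388/1239505 ≈ 3.8260)
1/(s + p) = 1/(4742388/1239505 - 942) = 1/(-1162871322/1239505) = -1239505/1162871322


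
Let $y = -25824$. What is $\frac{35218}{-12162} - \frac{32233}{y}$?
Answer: $- \frac{28747327}{17448416} \approx -1.6476$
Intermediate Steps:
$\frac{35218}{-12162} - \frac{32233}{y} = \frac{35218}{-12162} - \frac{32233}{-25824} = 35218 \left(- \frac{1}{12162}\right) - - \frac{32233}{25824} = - \frac{17609}{6081} + \frac{32233}{25824} = - \frac{28747327}{17448416}$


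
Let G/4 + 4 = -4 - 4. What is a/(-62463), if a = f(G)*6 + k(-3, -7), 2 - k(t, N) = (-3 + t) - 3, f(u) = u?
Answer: 277/62463 ≈ 0.0044346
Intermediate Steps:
G = -48 (G = -16 + 4*(-4 - 4) = -16 + 4*(-8) = -16 - 32 = -48)
k(t, N) = 8 - t (k(t, N) = 2 - ((-3 + t) - 3) = 2 - (-6 + t) = 2 + (6 - t) = 8 - t)
a = -277 (a = -48*6 + (8 - 1*(-3)) = -288 + (8 + 3) = -288 + 11 = -277)
a/(-62463) = -277/(-62463) = -277*(-1/62463) = 277/62463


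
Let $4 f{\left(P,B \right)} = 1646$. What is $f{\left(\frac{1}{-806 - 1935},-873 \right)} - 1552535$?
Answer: $- \frac{3104247}{2} \approx -1.5521 \cdot 10^{6}$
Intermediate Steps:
$f{\left(P,B \right)} = \frac{823}{2}$ ($f{\left(P,B \right)} = \frac{1}{4} \cdot 1646 = \frac{823}{2}$)
$f{\left(\frac{1}{-806 - 1935},-873 \right)} - 1552535 = \frac{823}{2} - 1552535 = - \frac{3104247}{2}$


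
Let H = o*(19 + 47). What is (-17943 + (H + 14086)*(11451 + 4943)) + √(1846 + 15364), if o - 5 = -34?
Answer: 199529825 + √17210 ≈ 1.9953e+8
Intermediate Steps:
o = -29 (o = 5 - 34 = -29)
H = -1914 (H = -29*(19 + 47) = -29*66 = -1914)
(-17943 + (H + 14086)*(11451 + 4943)) + √(1846 + 15364) = (-17943 + (-1914 + 14086)*(11451 + 4943)) + √(1846 + 15364) = (-17943 + 12172*16394) + √17210 = (-17943 + 199547768) + √17210 = 199529825 + √17210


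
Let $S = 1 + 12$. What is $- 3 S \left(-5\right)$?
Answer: $195$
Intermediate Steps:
$S = 13$
$- 3 S \left(-5\right) = \left(-3\right) 13 \left(-5\right) = \left(-39\right) \left(-5\right) = 195$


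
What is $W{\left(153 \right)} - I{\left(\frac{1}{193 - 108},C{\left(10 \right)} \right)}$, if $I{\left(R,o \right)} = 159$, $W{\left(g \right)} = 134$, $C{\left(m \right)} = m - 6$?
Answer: $-25$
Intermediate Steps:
$C{\left(m \right)} = -6 + m$
$W{\left(153 \right)} - I{\left(\frac{1}{193 - 108},C{\left(10 \right)} \right)} = 134 - 159 = -25$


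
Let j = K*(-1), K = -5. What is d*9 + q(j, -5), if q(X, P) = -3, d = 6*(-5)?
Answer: -273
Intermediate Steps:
d = -30
j = 5 (j = -5*(-1) = 5)
d*9 + q(j, -5) = -30*9 - 3 = -270 - 3 = -273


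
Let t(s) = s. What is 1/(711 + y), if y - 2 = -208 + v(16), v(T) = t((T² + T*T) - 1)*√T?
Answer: 1/2549 ≈ 0.00039231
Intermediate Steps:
v(T) = √T*(-1 + 2*T²) (v(T) = ((T² + T*T) - 1)*√T = ((T² + T²) - 1)*√T = (2*T² - 1)*√T = (-1 + 2*T²)*√T = √T*(-1 + 2*T²))
y = 1838 (y = 2 + (-208 + √16*(-1 + 2*16²)) = 2 + (-208 + 4*(-1 + 2*256)) = 2 + (-208 + 4*(-1 + 512)) = 2 + (-208 + 4*511) = 2 + (-208 + 2044) = 2 + 1836 = 1838)
1/(711 + y) = 1/(711 + 1838) = 1/2549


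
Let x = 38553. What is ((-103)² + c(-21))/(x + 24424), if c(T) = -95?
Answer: 10514/62977 ≈ 0.16695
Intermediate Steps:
((-103)² + c(-21))/(x + 24424) = ((-103)² - 95)/(38553 + 24424) = (10609 - 95)/62977 = 10514*(1/62977) = 10514/62977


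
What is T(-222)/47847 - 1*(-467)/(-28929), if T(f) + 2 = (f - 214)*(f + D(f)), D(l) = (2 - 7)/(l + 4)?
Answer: 925801357/461388621 ≈ 2.0066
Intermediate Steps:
D(l) = -5/(4 + l)
T(f) = -2 + (-214 + f)*(f - 5/(4 + f)) (T(f) = -2 + (f - 214)*(f - 5/(4 + f)) = -2 + (-214 + f)*(f - 5/(4 + f)))
T(-222)/47847 - 1*(-467)/(-28929) = ((1062 + (-222)³ - 863*(-222) - 210*(-222)²)/(4 - 222))/47847 - 1*(-467)/(-28929) = ((1062 - 10941048 + 191586 - 210*49284)/(-218))*(1/47847) + 467*(-1/28929) = -(1062 - 10941048 + 191586 - 10349640)/218*(1/47847) - 467/28929 = -1/218*(-21098040)*(1/47847) - 467/28929 = 96780*(1/47847) - 467/28929 = 32260/15949 - 467/28929 = 925801357/461388621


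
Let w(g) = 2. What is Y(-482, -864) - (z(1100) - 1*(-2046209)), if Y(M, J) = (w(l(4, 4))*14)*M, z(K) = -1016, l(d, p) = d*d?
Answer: -2058689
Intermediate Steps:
l(d, p) = d²
Y(M, J) = 28*M (Y(M, J) = (2*14)*M = 28*M)
Y(-482, -864) - (z(1100) - 1*(-2046209)) = 28*(-482) - (-1016 - 1*(-2046209)) = -13496 - (-1016 + 2046209) = -13496 - 1*2045193 = -13496 - 2045193 = -2058689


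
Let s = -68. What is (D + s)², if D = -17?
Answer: 7225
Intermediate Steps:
(D + s)² = (-17 - 68)² = (-85)² = 7225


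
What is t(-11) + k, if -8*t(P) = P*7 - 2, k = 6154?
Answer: 49311/8 ≈ 6163.9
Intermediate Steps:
t(P) = ¼ - 7*P/8 (t(P) = -(P*7 - 2)/8 = -(7*P - 2)/8 = -(-2 + 7*P)/8 = ¼ - 7*P/8)
t(-11) + k = (¼ - 7/8*(-11)) + 6154 = (¼ + 77/8) + 6154 = 79/8 + 6154 = 49311/8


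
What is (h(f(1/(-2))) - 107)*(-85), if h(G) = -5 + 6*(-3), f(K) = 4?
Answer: 11050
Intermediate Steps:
h(G) = -23 (h(G) = -5 - 18 = -23)
(h(f(1/(-2))) - 107)*(-85) = (-23 - 107)*(-85) = -130*(-85) = 11050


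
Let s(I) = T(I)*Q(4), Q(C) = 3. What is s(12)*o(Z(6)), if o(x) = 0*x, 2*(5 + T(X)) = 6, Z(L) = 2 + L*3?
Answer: 0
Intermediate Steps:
Z(L) = 2 + 3*L
T(X) = -2 (T(X) = -5 + (½)*6 = -5 + 3 = -2)
s(I) = -6 (s(I) = -2*3 = -6)
o(x) = 0
s(12)*o(Z(6)) = -6*0 = 0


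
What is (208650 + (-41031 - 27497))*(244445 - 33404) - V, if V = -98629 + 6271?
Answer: 29571579360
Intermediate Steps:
V = -92358
(208650 + (-41031 - 27497))*(244445 - 33404) - V = (208650 + (-41031 - 27497))*(244445 - 33404) - 1*(-92358) = (208650 - 68528)*211041 + 92358 = 140122*211041 + 92358 = 29571487002 + 92358 = 29571579360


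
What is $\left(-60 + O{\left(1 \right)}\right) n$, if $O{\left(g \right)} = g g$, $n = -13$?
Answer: $767$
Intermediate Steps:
$O{\left(g \right)} = g^{2}$
$\left(-60 + O{\left(1 \right)}\right) n = \left(-60 + 1^{2}\right) \left(-13\right) = \left(-60 + 1\right) \left(-13\right) = \left(-59\right) \left(-13\right) = 767$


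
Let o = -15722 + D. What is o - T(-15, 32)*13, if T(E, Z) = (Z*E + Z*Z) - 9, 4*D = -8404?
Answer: -24778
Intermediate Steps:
D = -2101 (D = (¼)*(-8404) = -2101)
T(E, Z) = -9 + Z² + E*Z (T(E, Z) = (E*Z + Z²) - 9 = (Z² + E*Z) - 9 = -9 + Z² + E*Z)
o = -17823 (o = -15722 - 2101 = -17823)
o - T(-15, 32)*13 = -17823 - (-9 + 32² - 15*32)*13 = -17823 - (-9 + 1024 - 480)*13 = -17823 - 535*13 = -17823 - 1*6955 = -17823 - 6955 = -24778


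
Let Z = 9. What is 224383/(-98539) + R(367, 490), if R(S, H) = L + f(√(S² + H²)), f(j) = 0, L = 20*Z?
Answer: 17512637/98539 ≈ 177.72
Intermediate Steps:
L = 180 (L = 20*9 = 180)
R(S, H) = 180 (R(S, H) = 180 + 0 = 180)
224383/(-98539) + R(367, 490) = 224383/(-98539) + 180 = 224383*(-1/98539) + 180 = -224383/98539 + 180 = 17512637/98539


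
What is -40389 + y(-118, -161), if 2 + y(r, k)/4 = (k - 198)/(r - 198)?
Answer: -3191004/79 ≈ -40392.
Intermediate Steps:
y(r, k) = -8 + 4*(-198 + k)/(-198 + r) (y(r, k) = -8 + 4*((k - 198)/(r - 198)) = -8 + 4*((-198 + k)/(-198 + r)) = -8 + 4*(-198 + k)/(-198 + r))
-40389 + y(-118, -161) = -40389 + 4*(198 - 161 - 2*(-118))/(-198 - 118) = -40389 + 4*(198 - 161 + 236)/(-316) = -40389 + 4*(-1/316)*273 = -40389 - 273/79 = -3191004/79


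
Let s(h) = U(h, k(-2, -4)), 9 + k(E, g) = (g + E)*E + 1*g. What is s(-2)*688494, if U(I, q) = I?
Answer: -1376988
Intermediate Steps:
k(E, g) = -9 + g + E*(E + g) (k(E, g) = -9 + ((g + E)*E + 1*g) = -9 + ((E + g)*E + g) = -9 + (E*(E + g) + g) = -9 + (g + E*(E + g)) = -9 + g + E*(E + g))
s(h) = h
s(-2)*688494 = -2*688494 = -1376988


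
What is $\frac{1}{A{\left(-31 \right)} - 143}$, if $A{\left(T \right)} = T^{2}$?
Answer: $\frac{1}{818} \approx 0.0012225$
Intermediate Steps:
$\frac{1}{A{\left(-31 \right)} - 143} = \frac{1}{\left(-31\right)^{2} - 143} = \frac{1}{961 - 143} = \frac{1}{818}$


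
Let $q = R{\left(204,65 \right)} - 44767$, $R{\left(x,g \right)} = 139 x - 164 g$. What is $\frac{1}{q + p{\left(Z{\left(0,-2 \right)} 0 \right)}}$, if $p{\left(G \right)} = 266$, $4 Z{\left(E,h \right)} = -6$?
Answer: $- \frac{1}{26805} \approx -3.7306 \cdot 10^{-5}$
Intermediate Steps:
$R{\left(x,g \right)} = - 164 g + 139 x$
$Z{\left(E,h \right)} = - \frac{3}{2}$ ($Z{\left(E,h \right)} = \frac{1}{4} \left(-6\right) = - \frac{3}{2}$)
$q = -27071$ ($q = \left(\left(-164\right) 65 + 139 \cdot 204\right) - 44767 = \left(-10660 + 28356\right) - 44767 = 17696 - 44767 = -27071$)
$\frac{1}{q + p{\left(Z{\left(0,-2 \right)} 0 \right)}} = \frac{1}{-27071 + 266} = \frac{1}{-26805} = - \frac{1}{26805}$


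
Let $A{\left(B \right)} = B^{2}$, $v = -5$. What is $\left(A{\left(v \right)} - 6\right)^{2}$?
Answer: $361$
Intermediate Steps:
$\left(A{\left(v \right)} - 6\right)^{2} = \left(\left(-5\right)^{2} - 6\right)^{2} = \left(25 - 6\right)^{2} = 19^{2} = 361$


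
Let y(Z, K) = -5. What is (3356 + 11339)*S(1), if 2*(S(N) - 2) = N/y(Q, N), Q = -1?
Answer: 55841/2 ≈ 27921.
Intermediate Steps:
S(N) = 2 - N/10 (S(N) = 2 + (N/(-5))/2 = 2 + (N*(-⅕))/2 = 2 + (-N/5)/2 = 2 - N/10)
(3356 + 11339)*S(1) = (3356 + 11339)*(2 - ⅒*1) = 14695*(2 - ⅒) = 14695*(19/10) = 55841/2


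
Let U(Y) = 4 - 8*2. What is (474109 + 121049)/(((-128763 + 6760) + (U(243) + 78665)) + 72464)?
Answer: 297579/14557 ≈ 20.442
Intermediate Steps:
U(Y) = -12 (U(Y) = 4 - 16 = -12)
(474109 + 121049)/(((-128763 + 6760) + (U(243) + 78665)) + 72464) = (474109 + 121049)/(((-128763 + 6760) + (-12 + 78665)) + 72464) = 595158/((-122003 + 78653) + 72464) = 595158/(-43350 + 72464) = 595158/29114 = 595158*(1/29114) = 297579/14557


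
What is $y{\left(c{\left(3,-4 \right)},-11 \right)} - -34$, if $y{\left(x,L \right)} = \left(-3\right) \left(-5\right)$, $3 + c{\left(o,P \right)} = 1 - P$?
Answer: $49$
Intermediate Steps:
$c{\left(o,P \right)} = -2 - P$ ($c{\left(o,P \right)} = -3 - \left(-1 + P\right) = -2 - P$)
$y{\left(x,L \right)} = 15$
$y{\left(c{\left(3,-4 \right)},-11 \right)} - -34 = 15 - -34 = 15 + 34 = 49$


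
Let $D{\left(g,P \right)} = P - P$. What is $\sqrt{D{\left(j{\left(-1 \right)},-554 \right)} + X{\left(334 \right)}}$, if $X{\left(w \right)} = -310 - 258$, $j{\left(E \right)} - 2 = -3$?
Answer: $2 i \sqrt{142} \approx 23.833 i$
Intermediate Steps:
$j{\left(E \right)} = -1$ ($j{\left(E \right)} = 2 - 3 = -1$)
$D{\left(g,P \right)} = 0$
$X{\left(w \right)} = -568$
$\sqrt{D{\left(j{\left(-1 \right)},-554 \right)} + X{\left(334 \right)}} = \sqrt{0 - 568} = \sqrt{-568} = 2 i \sqrt{142}$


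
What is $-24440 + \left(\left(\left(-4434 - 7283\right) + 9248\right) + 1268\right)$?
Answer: $-25641$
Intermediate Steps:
$-24440 + \left(\left(\left(-4434 - 7283\right) + 9248\right) + 1268\right) = -24440 + \left(\left(-11717 + 9248\right) + 1268\right) = -24440 + \left(-2469 + 1268\right) = -24440 - 1201 = -25641$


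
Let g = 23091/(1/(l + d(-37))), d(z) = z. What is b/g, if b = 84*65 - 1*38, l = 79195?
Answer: 2711/913918689 ≈ 2.9663e-6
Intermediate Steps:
b = 5422 (b = 5460 - 38 = 5422)
g = 1827837378 (g = 23091/(1/(79195 - 37)) = 23091/(1/79158) = 23091*79158 = 1827837378)
b/g = 5422/1827837378 = 5422*(1/1827837378) = 2711/913918689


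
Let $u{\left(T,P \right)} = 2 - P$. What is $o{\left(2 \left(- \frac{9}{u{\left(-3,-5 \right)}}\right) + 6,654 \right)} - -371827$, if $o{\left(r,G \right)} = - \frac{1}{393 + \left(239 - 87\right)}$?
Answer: $\frac{202645714}{545} \approx 3.7183 \cdot 10^{5}$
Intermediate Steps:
$o{\left(r,G \right)} = - \frac{1}{545}$ ($o{\left(r,G \right)} = - \frac{1}{393 + 152} = - \frac{1}{545}$)
$o{\left(2 \left(- \frac{9}{u{\left(-3,-5 \right)}}\right) + 6,654 \right)} - -371827 = - \frac{1}{545} - -371827 = - \frac{1}{545} + 371827 = \frac{202645714}{545}$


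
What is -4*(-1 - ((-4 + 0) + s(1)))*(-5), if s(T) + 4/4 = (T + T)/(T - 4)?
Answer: 280/3 ≈ 93.333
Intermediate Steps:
s(T) = -1 + 2*T/(-4 + T) (s(T) = -1 + (T + T)/(T - 4) = -1 + (2*T)/(-4 + T) = -1 + 2*T/(-4 + T))
-4*(-1 - ((-4 + 0) + s(1)))*(-5) = -4*(-1 - ((-4 + 0) + (4 + 1)/(-4 + 1)))*(-5) = -4*(-1 - (-4 + 5/(-3)))*(-5) = -4*(-1 - (-4 - ⅓*5))*(-5) = -4*(-1 - (-4 - 5/3))*(-5) = -4*(-1 - 1*(-17/3))*(-5) = -4*(-1 + 17/3)*(-5) = -4*14/3*(-5) = -56/3*(-5) = 280/3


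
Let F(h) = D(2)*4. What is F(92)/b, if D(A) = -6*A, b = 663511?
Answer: -48/663511 ≈ -7.2342e-5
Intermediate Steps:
D(A) = -6*A
F(h) = -48 (F(h) = -6*2*4 = -12*4 = -48)
F(92)/b = -48/663511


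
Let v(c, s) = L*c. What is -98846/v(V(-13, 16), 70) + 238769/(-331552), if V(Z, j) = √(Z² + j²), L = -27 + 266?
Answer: -238769/331552 - 98846*√17/20315 ≈ -20.782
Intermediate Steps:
L = 239
v(c, s) = 239*c
-98846/v(V(-13, 16), 70) + 238769/(-331552) = -98846*1/(239*√((-13)² + 16²)) + 238769/(-331552) = -98846*1/(239*√(169 + 256)) + 238769*(-1/331552) = -98846*√17/20315 - 238769/331552 = -238769/331552 - 98846*√17/20315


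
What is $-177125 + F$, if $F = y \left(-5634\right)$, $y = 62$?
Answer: $-526433$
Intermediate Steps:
$F = -349308$ ($F = 62 \left(-5634\right) = -349308$)
$-177125 + F = -177125 - 349308 = -526433$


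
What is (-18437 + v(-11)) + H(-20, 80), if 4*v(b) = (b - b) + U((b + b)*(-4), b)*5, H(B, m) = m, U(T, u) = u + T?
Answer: -73043/4 ≈ -18261.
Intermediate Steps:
U(T, u) = T + u
v(b) = -35*b/4 (v(b) = ((b - b) + ((b + b)*(-4) + b)*5)/4 = (0 + ((2*b)*(-4) + b)*5)/4 = (0 + (-8*b + b)*5)/4 = (0 - 7*b*5)/4 = (0 - 35*b)/4 = (-35*b)/4 = -35*b/4)
(-18437 + v(-11)) + H(-20, 80) = (-18437 - 35/4*(-11)) + 80 = (-18437 + 385/4) + 80 = -73363/4 + 80 = -73043/4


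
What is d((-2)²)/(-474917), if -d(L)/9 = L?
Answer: 36/474917 ≈ 7.5803e-5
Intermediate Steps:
d(L) = -9*L
d((-2)²)/(-474917) = -9*(-2)²/(-474917) = -9*4*(-1/474917) = -36*(-1/474917) = 36/474917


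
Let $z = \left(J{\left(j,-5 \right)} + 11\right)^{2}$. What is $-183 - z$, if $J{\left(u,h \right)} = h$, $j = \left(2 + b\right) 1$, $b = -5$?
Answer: $-219$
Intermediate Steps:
$j = -3$ ($j = \left(2 - 5\right) 1 = \left(-3\right) 1 = -3$)
$z = 36$ ($z = \left(-5 + 11\right)^{2} = 6^{2} = 36$)
$-183 - z = -183 - 36 = -219$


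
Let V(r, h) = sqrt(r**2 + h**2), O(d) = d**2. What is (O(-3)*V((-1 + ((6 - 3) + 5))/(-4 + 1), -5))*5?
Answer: 15*sqrt(274) ≈ 248.29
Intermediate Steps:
V(r, h) = sqrt(h**2 + r**2)
(O(-3)*V((-1 + ((6 - 3) + 5))/(-4 + 1), -5))*5 = ((-3)**2*sqrt((-5)**2 + ((-1 + ((6 - 3) + 5))/(-4 + 1))**2))*5 = (9*sqrt(25 + ((-1 + (3 + 5))/(-3))**2))*5 = (9*sqrt(25 + ((-1 + 8)*(-1/3))**2))*5 = (9*sqrt(25 + (7*(-1/3))**2))*5 = (9*sqrt(25 + (-7/3)**2))*5 = (9*sqrt(25 + 49/9))*5 = (9*sqrt(274/9))*5 = (9*(sqrt(274)/3))*5 = (3*sqrt(274))*5 = 15*sqrt(274)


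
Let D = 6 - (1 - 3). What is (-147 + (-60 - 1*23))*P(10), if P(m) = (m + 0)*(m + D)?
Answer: -41400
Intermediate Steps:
D = 8 (D = 6 - 1*(-2) = 6 + 2 = 8)
P(m) = m*(8 + m) (P(m) = (m + 0)*(m + 8) = m*(8 + m))
(-147 + (-60 - 1*23))*P(10) = (-147 + (-60 - 1*23))*(10*(8 + 10)) = (-147 + (-60 - 23))*(10*18) = (-147 - 83)*180 = -230*180 = -41400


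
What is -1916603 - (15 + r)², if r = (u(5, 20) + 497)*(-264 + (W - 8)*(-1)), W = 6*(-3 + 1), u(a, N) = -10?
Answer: -14118445572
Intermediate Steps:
W = -12 (W = 6*(-2) = -12)
r = -118828 (r = (-10 + 497)*(-264 + (-12 - 8)*(-1)) = 487*(-264 - 20*(-1)) = 487*(-264 + 20) = 487*(-244) = -118828)
-1916603 - (15 + r)² = -1916603 - (15 - 118828)² = -1916603 - 1*(-118813)² = -1916603 - 1*14116528969 = -1916603 - 14116528969 = -14118445572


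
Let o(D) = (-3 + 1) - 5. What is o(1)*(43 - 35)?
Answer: -56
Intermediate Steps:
o(D) = -7 (o(D) = -2 - 5 = -7)
o(1)*(43 - 35) = -7*(43 - 35) = -7*8 = -56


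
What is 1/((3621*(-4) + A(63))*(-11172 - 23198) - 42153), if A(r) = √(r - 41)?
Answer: 497772927/247777860865615529 + 34370*√22/247777860865615529 ≈ 2.0096e-9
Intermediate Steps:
A(r) = √(-41 + r)
1/((3621*(-4) + A(63))*(-11172 - 23198) - 42153) = 1/((3621*(-4) + √(-41 + 63))*(-11172 - 23198) - 42153) = 1/((-14484 + √22)*(-34370) - 42153) = 1/((497815080 - 34370*√22) - 42153) = 1/(497772927 - 34370*√22)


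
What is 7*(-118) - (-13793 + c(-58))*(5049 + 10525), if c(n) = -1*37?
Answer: 215387594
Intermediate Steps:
c(n) = -37
7*(-118) - (-13793 + c(-58))*(5049 + 10525) = 7*(-118) - (-13793 - 37)*(5049 + 10525) = -826 - (-13830)*15574 = -826 - 1*(-215388420) = -826 + 215388420 = 215387594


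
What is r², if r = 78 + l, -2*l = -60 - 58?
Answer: 18769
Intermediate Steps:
l = 59 (l = -(-60 - 58)/2 = -½*(-118) = 59)
r = 137 (r = 78 + 59 = 137)
r² = 137² = 18769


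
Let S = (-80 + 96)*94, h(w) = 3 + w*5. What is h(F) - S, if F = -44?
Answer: -1721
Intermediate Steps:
h(w) = 3 + 5*w
S = 1504 (S = 16*94 = 1504)
h(F) - S = (3 + 5*(-44)) - 1*1504 = (3 - 220) - 1504 = -217 - 1504 = -1721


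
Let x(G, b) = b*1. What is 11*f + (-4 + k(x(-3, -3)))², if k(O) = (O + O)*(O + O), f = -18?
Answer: 826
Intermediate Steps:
x(G, b) = b
k(O) = 4*O² (k(O) = (2*O)*(2*O) = 4*O²)
11*f + (-4 + k(x(-3, -3)))² = 11*(-18) + (-4 + 4*(-3)²)² = -198 + (-4 + 4*9)² = -198 + (-4 + 36)² = -198 + 32² = -198 + 1024 = 826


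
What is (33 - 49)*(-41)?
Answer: 656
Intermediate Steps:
(33 - 49)*(-41) = -16*(-41) = 656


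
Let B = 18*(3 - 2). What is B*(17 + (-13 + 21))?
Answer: 450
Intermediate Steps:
B = 18 (B = 18*1 = 18)
B*(17 + (-13 + 21)) = 18*(17 + (-13 + 21)) = 18*(17 + 8) = 18*25 = 450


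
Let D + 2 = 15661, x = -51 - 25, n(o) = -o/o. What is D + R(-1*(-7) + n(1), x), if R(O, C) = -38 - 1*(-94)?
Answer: 15715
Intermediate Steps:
n(o) = -1 (n(o) = -1*1 = -1)
x = -76
D = 15659 (D = -2 + 15661 = 15659)
R(O, C) = 56 (R(O, C) = -38 + 94 = 56)
D + R(-1*(-7) + n(1), x) = 15659 + 56 = 15715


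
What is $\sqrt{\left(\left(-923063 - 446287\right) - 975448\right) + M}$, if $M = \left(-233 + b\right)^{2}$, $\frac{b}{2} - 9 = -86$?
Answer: $i \sqrt{2195029} \approx 1481.6 i$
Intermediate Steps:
$b = -154$ ($b = 18 + 2 \left(-86\right) = 18 - 172 = -154$)
$M = 149769$ ($M = \left(-233 - 154\right)^{2} = \left(-387\right)^{2} = 149769$)
$\sqrt{\left(\left(-923063 - 446287\right) - 975448\right) + M} = \sqrt{\left(\left(-923063 - 446287\right) - 975448\right) + 149769} = \sqrt{\left(-1369350 - 975448\right) + 149769} = \sqrt{-2344798 + 149769} = \sqrt{-2195029} = i \sqrt{2195029}$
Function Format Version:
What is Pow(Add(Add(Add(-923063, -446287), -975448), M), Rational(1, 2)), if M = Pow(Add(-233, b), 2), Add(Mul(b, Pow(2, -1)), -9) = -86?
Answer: Mul(I, Pow(2195029, Rational(1, 2))) ≈ Mul(1481.6, I)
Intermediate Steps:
b = -154 (b = Add(18, Mul(2, -86)) = Add(18, -172) = -154)
M = 149769 (M = Pow(Add(-233, -154), 2) = Pow(-387, 2) = 149769)
Pow(Add(Add(Add(-923063, -446287), -975448), M), Rational(1, 2)) = Pow(Add(Add(Add(-923063, -446287), -975448), 149769), Rational(1, 2)) = Pow(Add(Add(-1369350, -975448), 149769), Rational(1, 2)) = Pow(Add(-2344798, 149769), Rational(1, 2)) = Pow(-2195029, Rational(1, 2)) = Mul(I, Pow(2195029, Rational(1, 2)))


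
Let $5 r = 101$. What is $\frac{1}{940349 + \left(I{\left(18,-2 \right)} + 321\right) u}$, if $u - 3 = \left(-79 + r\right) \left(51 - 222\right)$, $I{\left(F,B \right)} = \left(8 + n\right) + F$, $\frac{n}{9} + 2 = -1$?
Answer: $\frac{1}{4158845} \approx 2.4045 \cdot 10^{-7}$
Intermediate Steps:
$n = -27$ ($n = -18 + 9 \left(-1\right) = -18 - 9 = -27$)
$r = \frac{101}{5}$ ($r = \frac{1}{5} \cdot 101 = \frac{101}{5} \approx 20.2$)
$I{\left(F,B \right)} = -19 + F$ ($I{\left(F,B \right)} = \left(8 - 27\right) + F = -19 + F$)
$u = \frac{50289}{5}$ ($u = 3 + \left(-79 + \frac{101}{5}\right) \left(51 - 222\right) = 3 - - \frac{50274}{5} = 3 + \frac{50274}{5} = \frac{50289}{5} \approx 10058.0$)
$\frac{1}{940349 + \left(I{\left(18,-2 \right)} + 321\right) u} = \frac{1}{940349 + \left(\left(-19 + 18\right) + 321\right) \frac{50289}{5}} = \frac{1}{940349 + \left(-1 + 321\right) \frac{50289}{5}} = \frac{1}{940349 + 320 \cdot \frac{50289}{5}} = \frac{1}{940349 + 3218496} = \frac{1}{4158845}$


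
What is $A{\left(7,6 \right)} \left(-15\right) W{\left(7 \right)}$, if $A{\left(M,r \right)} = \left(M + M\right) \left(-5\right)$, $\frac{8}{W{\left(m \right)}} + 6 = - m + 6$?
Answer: $-1200$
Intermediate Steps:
$W{\left(m \right)} = - \frac{8}{m}$ ($W{\left(m \right)} = \frac{8}{-6 - \left(-6 + m\right)} = \frac{8}{\left(-1\right) m} = 8 \left(- \frac{1}{m}\right) = - \frac{8}{m}$)
$A{\left(M,r \right)} = - 10 M$ ($A{\left(M,r \right)} = 2 M \left(-5\right) = - 10 M$)
$A{\left(7,6 \right)} \left(-15\right) W{\left(7 \right)} = \left(-10\right) 7 \left(-15\right) \left(- \frac{8}{7}\right) = \left(-70\right) \left(-15\right) \left(\left(-8\right) \frac{1}{7}\right) = 1050 \left(- \frac{8}{7}\right) = -1200$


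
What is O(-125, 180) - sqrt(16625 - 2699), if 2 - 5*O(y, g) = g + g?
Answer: -358/5 - sqrt(13926) ≈ -189.61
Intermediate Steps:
O(y, g) = 2/5 - 2*g/5 (O(y, g) = 2/5 - (g + g)/5 = 2/5 - 2*g/5)
O(-125, 180) - sqrt(16625 - 2699) = (2/5 - 2/5*180) - sqrt(16625 - 2699) = (2/5 - 72) - sqrt(13926) = -358/5 - sqrt(13926)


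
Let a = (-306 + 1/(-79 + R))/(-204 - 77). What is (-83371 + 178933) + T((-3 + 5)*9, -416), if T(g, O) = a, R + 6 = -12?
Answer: 2604763117/27257 ≈ 95563.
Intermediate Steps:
R = -18 (R = -6 - 12 = -18)
a = 29683/27257 (a = (-306 + 1/(-79 - 18))/(-204 - 77) = (-306 + 1/(-97))/(-281) = (-306 - 1/97)*(-1/281) = -29683/97*(-1/281) = 29683/27257 ≈ 1.0890)
T(g, O) = 29683/27257
(-83371 + 178933) + T((-3 + 5)*9, -416) = (-83371 + 178933) + 29683/27257 = 95562 + 29683/27257 = 2604763117/27257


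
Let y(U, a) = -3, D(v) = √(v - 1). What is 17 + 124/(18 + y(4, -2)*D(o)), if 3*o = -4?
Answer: 2699/115 + 124*I*√21/345 ≈ 23.47 + 1.6471*I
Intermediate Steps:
o = -4/3 (o = (⅓)*(-4) = -4/3 ≈ -1.3333)
D(v) = √(-1 + v)
17 + 124/(18 + y(4, -2)*D(o)) = 17 + 124/(18 - 3*√(-1 - 4/3)) = 17 + 124/(18 - I*√21)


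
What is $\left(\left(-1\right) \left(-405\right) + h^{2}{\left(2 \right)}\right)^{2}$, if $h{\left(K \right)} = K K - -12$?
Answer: $436921$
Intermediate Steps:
$h{\left(K \right)} = 12 + K^{2}$ ($h{\left(K \right)} = K^{2} + 12 = 12 + K^{2}$)
$\left(\left(-1\right) \left(-405\right) + h^{2}{\left(2 \right)}\right)^{2} = \left(\left(-1\right) \left(-405\right) + \left(12 + 2^{2}\right)^{2}\right)^{2} = \left(405 + \left(12 + 4\right)^{2}\right)^{2} = \left(405 + 16^{2}\right)^{2} = \left(405 + 256\right)^{2} = 661^{2} = 436921$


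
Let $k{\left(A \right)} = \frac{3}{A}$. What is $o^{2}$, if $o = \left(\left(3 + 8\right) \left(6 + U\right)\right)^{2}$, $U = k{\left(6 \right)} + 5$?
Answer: $\frac{4097152081}{16} \approx 2.5607 \cdot 10^{8}$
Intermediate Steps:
$U = \frac{11}{2}$ ($U = \frac{3}{6} + 5 = 3 \cdot \frac{1}{6} + 5 = \frac{1}{2} + 5 = \frac{11}{2} \approx 5.5$)
$o = \frac{64009}{4}$ ($o = \left(\left(3 + 8\right) \left(6 + \frac{11}{2}\right)\right)^{2} = \left(11 \cdot \frac{23}{2}\right)^{2} = \left(\frac{253}{2}\right)^{2} = \frac{64009}{4} \approx 16002.0$)
$o^{2} = \left(\frac{64009}{4}\right)^{2} = \frac{4097152081}{16}$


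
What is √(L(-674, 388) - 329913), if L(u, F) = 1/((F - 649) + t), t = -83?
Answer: 23*I*√18450182/172 ≈ 574.38*I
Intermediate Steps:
L(u, F) = 1/(-732 + F) (L(u, F) = 1/((F - 649) - 83) = 1/((-649 + F) - 83) = 1/(-732 + F))
√(L(-674, 388) - 329913) = √(1/(-732 + 388) - 329913) = √(1/(-344) - 329913) = √(-1/344 - 329913) = √(-113490073/344) = 23*I*√18450182/172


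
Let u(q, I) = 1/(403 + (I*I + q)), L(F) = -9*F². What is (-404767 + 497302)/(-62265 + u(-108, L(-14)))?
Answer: -287968087185/193768119614 ≈ -1.4861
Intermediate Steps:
u(q, I) = 1/(403 + q + I²) (u(q, I) = 1/(403 + (I² + q)) = 1/(403 + (q + I²)) = 1/(403 + q + I²))
(-404767 + 497302)/(-62265 + u(-108, L(-14))) = (-404767 + 497302)/(-62265 + 1/(403 - 108 + (-9*(-14)²)²)) = 92535/(-62265 + 1/(403 - 108 + (-9*196)²)) = 92535/(-62265 + 1/(403 - 108 + (-1764)²)) = 92535/(-62265 + 1/(403 - 108 + 3111696)) = 92535/(-62265 + 1/3111991) = 92535/(-193768119614/3111991) = 92535*(-3111991/193768119614) = -287968087185/193768119614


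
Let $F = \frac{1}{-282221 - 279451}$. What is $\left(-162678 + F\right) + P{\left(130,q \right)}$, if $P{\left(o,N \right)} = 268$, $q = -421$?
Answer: $- \frac{91221149521}{561672} \approx -1.6241 \cdot 10^{5}$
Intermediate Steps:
$F = - \frac{1}{561672}$ ($F = \frac{1}{-561672} = - \frac{1}{561672} \approx -1.7804 \cdot 10^{-6}$)
$\left(-162678 + F\right) + P{\left(130,q \right)} = \left(-162678 - \frac{1}{561672}\right) + 268 = - \frac{91371677617}{561672} + 268 = - \frac{91221149521}{561672}$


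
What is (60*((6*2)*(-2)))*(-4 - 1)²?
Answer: -36000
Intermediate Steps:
(60*((6*2)*(-2)))*(-4 - 1)² = (60*(12*(-2)))*(-5)² = (60*(-24))*25 = -1440*25 = -36000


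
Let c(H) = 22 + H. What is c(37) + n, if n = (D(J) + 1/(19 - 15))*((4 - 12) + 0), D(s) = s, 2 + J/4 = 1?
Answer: 89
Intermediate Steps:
J = -4 (J = -8 + 4*1 = -8 + 4 = -4)
n = 30 (n = (-4 + 1/(19 - 15))*((4 - 12) + 0) = (-4 + 1/4)*(-8 + 0) = (-4 + 1/4)*(-8) = -15/4*(-8) = 30)
c(37) + n = (22 + 37) + 30 = 59 + 30 = 89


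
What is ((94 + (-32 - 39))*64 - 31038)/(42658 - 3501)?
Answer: -29566/39157 ≈ -0.75506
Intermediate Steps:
((94 + (-32 - 39))*64 - 31038)/(42658 - 3501) = ((94 - 71)*64 - 31038)/39157 = (23*64 - 31038)*(1/39157) = (1472 - 31038)*(1/39157) = -29566*1/39157 = -29566/39157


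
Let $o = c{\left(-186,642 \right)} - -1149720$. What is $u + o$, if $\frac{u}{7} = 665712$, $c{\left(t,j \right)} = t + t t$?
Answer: $5844114$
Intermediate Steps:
$c{\left(t,j \right)} = t + t^{2}$
$u = 4659984$ ($u = 7 \cdot 665712 = 4659984$)
$o = 1184130$ ($o = - 186 \left(1 - 186\right) - -1149720 = \left(-186\right) \left(-185\right) + 1149720 = 34410 + 1149720 = 1184130$)
$u + o = 4659984 + 1184130 = 5844114$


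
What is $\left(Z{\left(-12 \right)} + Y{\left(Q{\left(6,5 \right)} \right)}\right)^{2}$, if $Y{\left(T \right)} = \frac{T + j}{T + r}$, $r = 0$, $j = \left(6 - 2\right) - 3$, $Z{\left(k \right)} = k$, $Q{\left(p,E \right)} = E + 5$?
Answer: $\frac{11881}{100} \approx 118.81$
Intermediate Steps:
$Q{\left(p,E \right)} = 5 + E$
$j = 1$ ($j = 4 - 3 = 1$)
$Y{\left(T \right)} = \frac{1 + T}{T}$ ($Y{\left(T \right)} = \frac{T + 1}{T + 0} = \frac{1 + T}{T}$)
$\left(Z{\left(-12 \right)} + Y{\left(Q{\left(6,5 \right)} \right)}\right)^{2} = \left(-12 + \frac{1 + \left(5 + 5\right)}{5 + 5}\right)^{2} = \left(-12 + \frac{1 + 10}{10}\right)^{2} = \left(-12 + \frac{1}{10} \cdot 11\right)^{2} = \left(-12 + \frac{11}{10}\right)^{2} = \left(- \frac{109}{10}\right)^{2} = \frac{11881}{100}$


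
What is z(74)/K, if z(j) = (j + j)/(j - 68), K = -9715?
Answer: -74/29145 ≈ -0.0025390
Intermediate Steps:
z(j) = 2*j/(-68 + j) (z(j) = (2*j)/(-68 + j) = 2*j/(-68 + j))
z(74)/K = (2*74/(-68 + 74))/(-9715) = (2*74/6)*(-1/9715) = (2*74*(⅙))*(-1/9715) = (74/3)*(-1/9715) = -74/29145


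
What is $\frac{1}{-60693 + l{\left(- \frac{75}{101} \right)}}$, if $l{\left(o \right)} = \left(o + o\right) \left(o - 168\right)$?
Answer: $- \frac{10201}{616572843} \approx -1.6545 \cdot 10^{-5}$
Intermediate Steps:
$l{\left(o \right)} = 2 o \left(-168 + o\right)$
$\frac{1}{-60693 + l{\left(- \frac{75}{101} \right)}} = \frac{1}{-60693 + 2 \left(- \frac{75}{101}\right) \left(-168 - \frac{75}{101}\right)} = \frac{1}{-60693 + 2 \left(- \frac{75}{101}\right) \left(- \frac{17043}{101}\right)} = \frac{1}{-60693 + \frac{2556450}{10201}} = \frac{1}{- \frac{616572843}{10201}} = - \frac{10201}{616572843}$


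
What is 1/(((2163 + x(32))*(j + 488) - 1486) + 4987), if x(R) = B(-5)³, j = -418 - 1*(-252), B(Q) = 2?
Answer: 1/702563 ≈ 1.4234e-6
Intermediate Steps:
j = -166 (j = -418 + 252 = -166)
x(R) = 8 (x(R) = 2³ = 8)
1/(((2163 + x(32))*(j + 488) - 1486) + 4987) = 1/(((2163 + 8)*(-166 + 488) - 1486) + 4987) = 1/((2171*322 - 1486) + 4987) = 1/((699062 - 1486) + 4987) = 1/(697576 + 4987) = 1/702563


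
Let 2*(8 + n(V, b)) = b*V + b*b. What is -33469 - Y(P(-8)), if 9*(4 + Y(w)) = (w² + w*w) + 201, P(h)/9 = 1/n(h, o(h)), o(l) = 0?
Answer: -3214811/96 ≈ -33488.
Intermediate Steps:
n(V, b) = -8 + b²/2 + V*b/2 (n(V, b) = -8 + (b*V + b*b)/2 = -8 + (V*b + b²)/2 = -8 + (b² + V*b)/2 = -8 + (b²/2 + V*b/2) = -8 + b²/2 + V*b/2)
P(h) = -9/8 (P(h) = 9/(-8 + (½)*0² + (½)*h*0) = 9/(-8 + (½)*0 + 0) = 9/(-8 + 0 + 0) = 9/(-8) = 9*(-⅛) = -9/8)
Y(w) = 55/3 + 2*w²/9 (Y(w) = -4 + ((w² + w*w) + 201)/9 = -4 + ((w² + w²) + 201)/9 = -4 + (2*w² + 201)/9 = -4 + (201 + 2*w²)/9 = -4 + (67/3 + 2*w²/9) = 55/3 + 2*w²/9)
-33469 - Y(P(-8)) = -33469 - (55/3 + 2*(-9/8)²/9) = -33469 - (55/3 + (2/9)*(81/64)) = -33469 - (55/3 + 9/32) = -33469 - 1*1787/96 = -33469 - 1787/96 = -3214811/96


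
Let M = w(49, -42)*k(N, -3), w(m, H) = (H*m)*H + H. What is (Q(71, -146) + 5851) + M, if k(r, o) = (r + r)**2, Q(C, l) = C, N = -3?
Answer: 3116106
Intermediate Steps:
w(m, H) = H + m*H**2 (w(m, H) = m*H**2 + H = H + m*H**2)
k(r, o) = 4*r**2 (k(r, o) = (2*r)**2 = 4*r**2)
M = 3110184 (M = (-42*(1 - 42*49))*(4*(-3)**2) = (-42*(1 - 2058))*(4*9) = -42*(-2057)*36 = 86394*36 = 3110184)
(Q(71, -146) + 5851) + M = (71 + 5851) + 3110184 = 5922 + 3110184 = 3116106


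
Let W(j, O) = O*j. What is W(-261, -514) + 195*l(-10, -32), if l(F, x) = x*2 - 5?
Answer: 120699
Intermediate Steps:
l(F, x) = -5 + 2*x (l(F, x) = 2*x - 5 = -5 + 2*x)
W(-261, -514) + 195*l(-10, -32) = -514*(-261) + 195*(-5 + 2*(-32)) = 134154 + 195*(-5 - 64) = 134154 + 195*(-69) = 134154 - 13455 = 120699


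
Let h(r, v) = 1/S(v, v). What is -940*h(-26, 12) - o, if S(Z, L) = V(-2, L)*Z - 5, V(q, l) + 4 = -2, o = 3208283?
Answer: -247036851/77 ≈ -3.2083e+6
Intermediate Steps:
V(q, l) = -6 (V(q, l) = -4 - 2 = -6)
S(Z, L) = -5 - 6*Z (S(Z, L) = -6*Z - 5 = -5 - 6*Z)
h(r, v) = 1/(-5 - 6*v)
-940*h(-26, 12) - o = -940/(-5 - 6*12) - 1*3208283 = -940/(-5 - 72) - 3208283 = -940/(-77) - 3208283 = -940*(-1/77) - 3208283 = 940/77 - 3208283 = -247036851/77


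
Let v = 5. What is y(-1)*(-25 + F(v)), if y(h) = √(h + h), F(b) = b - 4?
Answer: -24*I*√2 ≈ -33.941*I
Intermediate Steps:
F(b) = -4 + b
y(h) = √2*√h (y(h) = √(2*h) = √2*√h)
y(-1)*(-25 + F(v)) = (√2*√(-1))*(-25 + (-4 + 5)) = (√2*I)*(-25 + 1) = (I*√2)*(-24) = -24*I*√2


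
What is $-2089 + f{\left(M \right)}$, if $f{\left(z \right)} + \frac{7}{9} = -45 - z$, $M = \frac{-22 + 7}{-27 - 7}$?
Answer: $- \frac{653377}{306} \approx -2135.2$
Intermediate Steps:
$M = \frac{15}{34}$ ($M = - \frac{15}{-34} = \left(-15\right) \left(- \frac{1}{34}\right) = \frac{15}{34} \approx 0.44118$)
$f{\left(z \right)} = - \frac{412}{9} - z$ ($f{\left(z \right)} = - \frac{7}{9} - \left(45 + z\right) = - \frac{412}{9} - z$)
$-2089 + f{\left(M \right)} = -2089 - \frac{14143}{306} = - \frac{653377}{306}$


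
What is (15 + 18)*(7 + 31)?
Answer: 1254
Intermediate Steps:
(15 + 18)*(7 + 31) = 33*38 = 1254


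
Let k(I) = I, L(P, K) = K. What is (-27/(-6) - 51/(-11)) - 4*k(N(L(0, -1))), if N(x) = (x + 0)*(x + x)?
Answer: 25/22 ≈ 1.1364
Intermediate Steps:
N(x) = 2*x**2 (N(x) = x*(2*x) = 2*x**2)
(-27/(-6) - 51/(-11)) - 4*k(N(L(0, -1))) = (-27/(-6) - 51/(-11)) - 8*(-1)**2 = (-27*(-1/6) - 51*(-1/11)) - 8 = (9/2 + 51/11) - 4*2 = 201/22 - 8 = 25/22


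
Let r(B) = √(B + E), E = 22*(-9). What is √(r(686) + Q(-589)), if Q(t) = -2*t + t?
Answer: √(589 + 2*√122) ≈ 24.720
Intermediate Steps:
Q(t) = -t
E = -198
r(B) = √(-198 + B) (r(B) = √(B - 198) = √(-198 + B))
√(r(686) + Q(-589)) = √(√(-198 + 686) - 1*(-589)) = √(√488 + 589) = √(2*√122 + 589) = √(589 + 2*√122)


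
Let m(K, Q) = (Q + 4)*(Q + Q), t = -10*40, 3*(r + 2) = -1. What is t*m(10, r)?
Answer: 28000/9 ≈ 3111.1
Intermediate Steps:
r = -7/3 (r = -2 + (1/3)*(-1) = -2 - 1/3 = -7/3 ≈ -2.3333)
t = -400
m(K, Q) = 2*Q*(4 + Q) (m(K, Q) = (4 + Q)*(2*Q) = 2*Q*(4 + Q))
t*m(10, r) = -800*(-7)*(4 - 7/3)/3 = -800*(-7)*5/(3*3) = -400*(-70/9) = 28000/9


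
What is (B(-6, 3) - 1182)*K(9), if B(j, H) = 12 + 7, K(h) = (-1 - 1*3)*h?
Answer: 41868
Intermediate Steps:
K(h) = -4*h (K(h) = (-1 - 3)*h = -4*h)
B(j, H) = 19
(B(-6, 3) - 1182)*K(9) = (19 - 1182)*(-4*9) = -1163*(-36) = 41868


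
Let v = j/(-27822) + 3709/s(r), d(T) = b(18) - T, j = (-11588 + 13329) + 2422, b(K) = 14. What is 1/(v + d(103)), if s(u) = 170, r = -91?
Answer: -1182435/79615693 ≈ -0.014852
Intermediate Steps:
j = 4163 (j = 1741 + 2422 = 4163)
d(T) = 14 - T
v = 25621022/1182435 (v = 4163/(-27822) + 3709/170 = 4163*(-1/27822) + 3709*(1/170) = -4163/27822 + 3709/170 = 25621022/1182435 ≈ 21.668)
1/(v + d(103)) = 1/(25621022/1182435 + (14 - 1*103)) = 1/(25621022/1182435 + (14 - 103)) = 1/(25621022/1182435 - 89) = 1/(-79615693/1182435) = -1182435/79615693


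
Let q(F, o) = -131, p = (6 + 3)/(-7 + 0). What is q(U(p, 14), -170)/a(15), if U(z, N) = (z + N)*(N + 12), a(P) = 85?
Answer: -131/85 ≈ -1.5412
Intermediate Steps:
p = -9/7 (p = 9/(-7) = 9*(-⅐) = -9/7 ≈ -1.2857)
U(z, N) = (12 + N)*(N + z) (U(z, N) = (N + z)*(12 + N) = (12 + N)*(N + z))
q(U(p, 14), -170)/a(15) = -131/85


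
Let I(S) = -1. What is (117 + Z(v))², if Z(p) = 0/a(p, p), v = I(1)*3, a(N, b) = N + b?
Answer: 13689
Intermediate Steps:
v = -3 (v = -1*3 = -3)
Z(p) = 0 (Z(p) = 0/(p + p) = 0/((2*p)) = 0*(1/(2*p)) = 0)
(117 + Z(v))² = (117 + 0)² = 117² = 13689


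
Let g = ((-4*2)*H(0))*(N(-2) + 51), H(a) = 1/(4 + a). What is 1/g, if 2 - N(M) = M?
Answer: -1/110 ≈ -0.0090909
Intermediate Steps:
N(M) = 2 - M
g = -110 (g = ((-4*2)/(4 + 0))*((2 - 1*(-2)) + 51) = (-8/4)*((2 + 2) + 51) = (-8*¼)*(4 + 51) = -2*55 = -110)
1/g = 1/(-110) = -1/110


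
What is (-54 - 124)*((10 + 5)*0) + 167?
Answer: 167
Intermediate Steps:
(-54 - 124)*((10 + 5)*0) + 167 = -2670*0 + 167 = -178*0 + 167 = 0 + 167 = 167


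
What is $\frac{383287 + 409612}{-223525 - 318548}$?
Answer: $- \frac{9553}{6531} \approx -1.4627$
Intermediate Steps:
$\frac{383287 + 409612}{-223525 - 318548} = \frac{792899}{-542073} = 792899 \left(- \frac{1}{542073}\right) = - \frac{9553}{6531}$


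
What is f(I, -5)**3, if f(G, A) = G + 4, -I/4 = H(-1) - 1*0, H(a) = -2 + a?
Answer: 4096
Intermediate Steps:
I = 12 (I = -4*((-2 - 1) - 1*0) = -4*(-3 + 0) = -4*(-3) = 12)
f(G, A) = 4 + G
f(I, -5)**3 = (4 + 12)**3 = 16**3 = 4096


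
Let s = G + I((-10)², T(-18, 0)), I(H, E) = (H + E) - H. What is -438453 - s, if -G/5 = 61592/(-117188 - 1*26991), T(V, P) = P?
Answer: -63216023047/144179 ≈ -4.3846e+5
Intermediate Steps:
I(H, E) = E (I(H, E) = (E + H) - H = E)
G = 307960/144179 (G = -307960/(-117188 - 1*26991) = -307960/(-117188 - 26991) = -307960/(-144179) = -307960*(-1)/144179 = -5*(-61592/144179) = 307960/144179 ≈ 2.1360)
s = 307960/144179 (s = 307960/144179 + 0 = 307960/144179 ≈ 2.1360)
-438453 - s = -438453 - 1*307960/144179 = -438453 - 307960/144179 = -63216023047/144179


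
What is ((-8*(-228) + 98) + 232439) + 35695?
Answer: 270056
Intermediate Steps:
((-8*(-228) + 98) + 232439) + 35695 = ((1824 + 98) + 232439) + 35695 = (1922 + 232439) + 35695 = 234361 + 35695 = 270056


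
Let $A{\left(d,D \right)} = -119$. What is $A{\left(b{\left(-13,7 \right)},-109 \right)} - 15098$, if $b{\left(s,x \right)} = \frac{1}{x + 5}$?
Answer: $-15217$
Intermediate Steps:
$b{\left(s,x \right)} = \frac{1}{5 + x}$
$A{\left(b{\left(-13,7 \right)},-109 \right)} - 15098 = -119 - 15098 = -15217$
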